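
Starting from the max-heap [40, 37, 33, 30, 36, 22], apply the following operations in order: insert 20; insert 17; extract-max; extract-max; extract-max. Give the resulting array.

[33, 30, 22, 20, 17]

insert 20:
  append 20 at index 6 → [40, 37, 33, 30, 36, 22, 20] (no swap needed)
insert 17:
  append 17 at index 7 → [40, 37, 33, 30, 36, 22, 20, 17] (no swap needed)
extract-max → returns 40:
  remove root 40; move last element 17 to root → [17, 37, 33, 30, 36, 22, 20]
  17 vs larger child 37 at index 1, swap → [37, 17, 33, 30, 36, 22, 20]
  17 vs larger child 36 at index 4, swap → [37, 36, 33, 30, 17, 22, 20]
extract-max → returns 37:
  remove root 37; move last element 20 to root → [20, 36, 33, 30, 17, 22]
  20 vs larger child 36 at index 1, swap → [36, 20, 33, 30, 17, 22]
  20 vs larger child 30 at index 3, swap → [36, 30, 33, 20, 17, 22]
extract-max → returns 36:
  remove root 36; move last element 22 to root → [22, 30, 33, 20, 17]
  22 vs larger child 33 at index 2, swap → [33, 30, 22, 20, 17]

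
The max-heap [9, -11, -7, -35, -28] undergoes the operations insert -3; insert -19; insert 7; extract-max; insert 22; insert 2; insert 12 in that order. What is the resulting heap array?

[22, 12, -3, 2, 7, -7, -19, -35, -11, -28]

insert -3:
  append -3 at index 5 → [9, -11, -7, -35, -28, -3]
  -3 > parent -7 at index 2, swap → [9, -11, -3, -35, -28, -7]
insert -19:
  append -19 at index 6 → [9, -11, -3, -35, -28, -7, -19] (no swap needed)
insert 7:
  append 7 at index 7 → [9, -11, -3, -35, -28, -7, -19, 7]
  7 > parent -35 at index 3, swap → [9, -11, -3, 7, -28, -7, -19, -35]
  7 > parent -11 at index 1, swap → [9, 7, -3, -11, -28, -7, -19, -35]
extract-max → returns 9:
  remove root 9; move last element -35 to root → [-35, 7, -3, -11, -28, -7, -19]
  -35 vs larger child 7 at index 1, swap → [7, -35, -3, -11, -28, -7, -19]
  -35 vs larger child -11 at index 3, swap → [7, -11, -3, -35, -28, -7, -19]
insert 22:
  append 22 at index 7 → [7, -11, -3, -35, -28, -7, -19, 22]
  22 > parent -35 at index 3, swap → [7, -11, -3, 22, -28, -7, -19, -35]
  22 > parent -11 at index 1, swap → [7, 22, -3, -11, -28, -7, -19, -35]
  22 > parent 7 at index 0, swap → [22, 7, -3, -11, -28, -7, -19, -35]
insert 2:
  append 2 at index 8 → [22, 7, -3, -11, -28, -7, -19, -35, 2]
  2 > parent -11 at index 3, swap → [22, 7, -3, 2, -28, -7, -19, -35, -11]
insert 12:
  append 12 at index 9 → [22, 7, -3, 2, -28, -7, -19, -35, -11, 12]
  12 > parent -28 at index 4, swap → [22, 7, -3, 2, 12, -7, -19, -35, -11, -28]
  12 > parent 7 at index 1, swap → [22, 12, -3, 2, 7, -7, -19, -35, -11, -28]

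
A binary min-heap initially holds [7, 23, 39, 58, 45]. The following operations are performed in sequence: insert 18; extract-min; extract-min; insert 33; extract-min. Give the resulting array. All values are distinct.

[33, 45, 39, 58]

insert 18:
  append 18 at index 5 → [7, 23, 39, 58, 45, 18]
  18 < parent 39 at index 2, swap → [7, 23, 18, 58, 45, 39]
extract-min → returns 7:
  remove root 7; move last element 39 to root → [39, 23, 18, 58, 45]
  39 vs smaller child 18 at index 2, swap → [18, 23, 39, 58, 45]
extract-min → returns 18:
  remove root 18; move last element 45 to root → [45, 23, 39, 58]
  45 vs smaller child 23 at index 1, swap → [23, 45, 39, 58]
insert 33:
  append 33 at index 4 → [23, 45, 39, 58, 33]
  33 < parent 45 at index 1, swap → [23, 33, 39, 58, 45]
extract-min → returns 23:
  remove root 23; move last element 45 to root → [45, 33, 39, 58]
  45 vs smaller child 33 at index 1, swap → [33, 45, 39, 58]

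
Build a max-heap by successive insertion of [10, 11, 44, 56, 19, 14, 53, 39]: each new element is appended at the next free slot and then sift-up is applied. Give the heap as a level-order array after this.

[56, 44, 53, 39, 19, 11, 14, 10]

Insert 10:
  append 10 at index 0 → [10] (no swap needed)
Insert 11:
  append 11 at index 1 → [10, 11]
  11 > parent 10 at index 0, swap → [11, 10]
Insert 44:
  append 44 at index 2 → [11, 10, 44]
  44 > parent 11 at index 0, swap → [44, 10, 11]
Insert 56:
  append 56 at index 3 → [44, 10, 11, 56]
  56 > parent 10 at index 1, swap → [44, 56, 11, 10]
  56 > parent 44 at index 0, swap → [56, 44, 11, 10]
Insert 19:
  append 19 at index 4 → [56, 44, 11, 10, 19] (no swap needed)
Insert 14:
  append 14 at index 5 → [56, 44, 11, 10, 19, 14]
  14 > parent 11 at index 2, swap → [56, 44, 14, 10, 19, 11]
Insert 53:
  append 53 at index 6 → [56, 44, 14, 10, 19, 11, 53]
  53 > parent 14 at index 2, swap → [56, 44, 53, 10, 19, 11, 14]
Insert 39:
  append 39 at index 7 → [56, 44, 53, 10, 19, 11, 14, 39]
  39 > parent 10 at index 3, swap → [56, 44, 53, 39, 19, 11, 14, 10]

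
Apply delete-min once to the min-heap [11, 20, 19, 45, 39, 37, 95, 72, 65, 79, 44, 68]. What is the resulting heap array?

remove root 11; move last element 68 to root → [68, 20, 19, 45, 39, 37, 95, 72, 65, 79, 44]
68 vs smaller child 19 at index 2, swap → [19, 20, 68, 45, 39, 37, 95, 72, 65, 79, 44]
68 vs smaller child 37 at index 5, swap → [19, 20, 37, 45, 39, 68, 95, 72, 65, 79, 44]

[19, 20, 37, 45, 39, 68, 95, 72, 65, 79, 44]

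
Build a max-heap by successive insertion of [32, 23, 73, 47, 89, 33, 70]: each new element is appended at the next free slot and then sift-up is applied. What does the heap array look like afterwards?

[89, 73, 70, 23, 47, 32, 33]

Insert 32:
  append 32 at index 0 → [32] (no swap needed)
Insert 23:
  append 23 at index 1 → [32, 23] (no swap needed)
Insert 73:
  append 73 at index 2 → [32, 23, 73]
  73 > parent 32 at index 0, swap → [73, 23, 32]
Insert 47:
  append 47 at index 3 → [73, 23, 32, 47]
  47 > parent 23 at index 1, swap → [73, 47, 32, 23]
Insert 89:
  append 89 at index 4 → [73, 47, 32, 23, 89]
  89 > parent 47 at index 1, swap → [73, 89, 32, 23, 47]
  89 > parent 73 at index 0, swap → [89, 73, 32, 23, 47]
Insert 33:
  append 33 at index 5 → [89, 73, 32, 23, 47, 33]
  33 > parent 32 at index 2, swap → [89, 73, 33, 23, 47, 32]
Insert 70:
  append 70 at index 6 → [89, 73, 33, 23, 47, 32, 70]
  70 > parent 33 at index 2, swap → [89, 73, 70, 23, 47, 32, 33]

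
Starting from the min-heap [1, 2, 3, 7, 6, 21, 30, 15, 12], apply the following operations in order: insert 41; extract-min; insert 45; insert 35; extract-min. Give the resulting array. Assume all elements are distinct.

insert 41:
  append 41 at index 9 → [1, 2, 3, 7, 6, 21, 30, 15, 12, 41] (no swap needed)
extract-min → returns 1:
  remove root 1; move last element 41 to root → [41, 2, 3, 7, 6, 21, 30, 15, 12]
  41 vs smaller child 2 at index 1, swap → [2, 41, 3, 7, 6, 21, 30, 15, 12]
  41 vs smaller child 6 at index 4, swap → [2, 6, 3, 7, 41, 21, 30, 15, 12]
insert 45:
  append 45 at index 9 → [2, 6, 3, 7, 41, 21, 30, 15, 12, 45] (no swap needed)
insert 35:
  append 35 at index 10 → [2, 6, 3, 7, 41, 21, 30, 15, 12, 45, 35]
  35 < parent 41 at index 4, swap → [2, 6, 3, 7, 35, 21, 30, 15, 12, 45, 41]
extract-min → returns 2:
  remove root 2; move last element 41 to root → [41, 6, 3, 7, 35, 21, 30, 15, 12, 45]
  41 vs smaller child 3 at index 2, swap → [3, 6, 41, 7, 35, 21, 30, 15, 12, 45]
  41 vs smaller child 21 at index 5, swap → [3, 6, 21, 7, 35, 41, 30, 15, 12, 45]

[3, 6, 21, 7, 35, 41, 30, 15, 12, 45]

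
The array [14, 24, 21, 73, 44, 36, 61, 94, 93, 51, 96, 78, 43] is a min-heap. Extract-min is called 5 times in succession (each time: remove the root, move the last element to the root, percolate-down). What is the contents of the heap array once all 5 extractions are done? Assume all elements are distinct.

[44, 51, 61, 73, 93, 96, 78, 94]

extract-min #1 returns 14:
  remove root 14; move last element 43 to root → [43, 24, 21, 73, 44, 36, 61, 94, 93, 51, 96, 78]
  43 vs smaller child 21 at index 2, swap → [21, 24, 43, 73, 44, 36, 61, 94, 93, 51, 96, 78]
  43 vs smaller child 36 at index 5, swap → [21, 24, 36, 73, 44, 43, 61, 94, 93, 51, 96, 78]
extract-min #2 returns 21:
  remove root 21; move last element 78 to root → [78, 24, 36, 73, 44, 43, 61, 94, 93, 51, 96]
  78 vs smaller child 24 at index 1, swap → [24, 78, 36, 73, 44, 43, 61, 94, 93, 51, 96]
  78 vs smaller child 44 at index 4, swap → [24, 44, 36, 73, 78, 43, 61, 94, 93, 51, 96]
  78 vs smaller child 51 at index 9, swap → [24, 44, 36, 73, 51, 43, 61, 94, 93, 78, 96]
extract-min #3 returns 24:
  remove root 24; move last element 96 to root → [96, 44, 36, 73, 51, 43, 61, 94, 93, 78]
  96 vs smaller child 36 at index 2, swap → [36, 44, 96, 73, 51, 43, 61, 94, 93, 78]
  96 vs smaller child 43 at index 5, swap → [36, 44, 43, 73, 51, 96, 61, 94, 93, 78]
extract-min #4 returns 36:
  remove root 36; move last element 78 to root → [78, 44, 43, 73, 51, 96, 61, 94, 93]
  78 vs smaller child 43 at index 2, swap → [43, 44, 78, 73, 51, 96, 61, 94, 93]
  78 vs smaller child 61 at index 6, swap → [43, 44, 61, 73, 51, 96, 78, 94, 93]
extract-min #5 returns 43:
  remove root 43; move last element 93 to root → [93, 44, 61, 73, 51, 96, 78, 94]
  93 vs smaller child 44 at index 1, swap → [44, 93, 61, 73, 51, 96, 78, 94]
  93 vs smaller child 51 at index 4, swap → [44, 51, 61, 73, 93, 96, 78, 94]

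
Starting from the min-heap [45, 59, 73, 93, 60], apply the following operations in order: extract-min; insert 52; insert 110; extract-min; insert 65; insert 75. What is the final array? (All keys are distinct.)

[59, 60, 65, 93, 110, 73, 75]

extract-min → returns 45:
  remove root 45; move last element 60 to root → [60, 59, 73, 93]
  60 vs smaller child 59 at index 1, swap → [59, 60, 73, 93]
insert 52:
  append 52 at index 4 → [59, 60, 73, 93, 52]
  52 < parent 60 at index 1, swap → [59, 52, 73, 93, 60]
  52 < parent 59 at index 0, swap → [52, 59, 73, 93, 60]
insert 110:
  append 110 at index 5 → [52, 59, 73, 93, 60, 110] (no swap needed)
extract-min → returns 52:
  remove root 52; move last element 110 to root → [110, 59, 73, 93, 60]
  110 vs smaller child 59 at index 1, swap → [59, 110, 73, 93, 60]
  110 vs smaller child 60 at index 4, swap → [59, 60, 73, 93, 110]
insert 65:
  append 65 at index 5 → [59, 60, 73, 93, 110, 65]
  65 < parent 73 at index 2, swap → [59, 60, 65, 93, 110, 73]
insert 75:
  append 75 at index 6 → [59, 60, 65, 93, 110, 73, 75] (no swap needed)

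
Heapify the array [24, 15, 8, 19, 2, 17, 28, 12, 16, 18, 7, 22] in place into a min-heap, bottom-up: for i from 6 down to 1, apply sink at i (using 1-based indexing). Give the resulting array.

[2, 7, 8, 12, 15, 17, 28, 19, 16, 18, 24, 22]

sift down from index 6: already satisfies heap property
sift down from index 5: already satisfies heap property
sift down from index 4:
  19 vs smaller child 12 at index 8, swap → [24, 15, 8, 12, 2, 17, 28, 19, 16, 18, 7, 22]
sift down from index 3: already satisfies heap property
sift down from index 2:
  15 vs smaller child 2 at index 5, swap → [24, 2, 8, 12, 15, 17, 28, 19, 16, 18, 7, 22]
  15 vs smaller child 7 at index 11, swap → [24, 2, 8, 12, 7, 17, 28, 19, 16, 18, 15, 22]
sift down from index 1:
  24 vs smaller child 2 at index 2, swap → [2, 24, 8, 12, 7, 17, 28, 19, 16, 18, 15, 22]
  24 vs smaller child 7 at index 5, swap → [2, 7, 8, 12, 24, 17, 28, 19, 16, 18, 15, 22]
  24 vs smaller child 15 at index 11, swap → [2, 7, 8, 12, 15, 17, 28, 19, 16, 18, 24, 22]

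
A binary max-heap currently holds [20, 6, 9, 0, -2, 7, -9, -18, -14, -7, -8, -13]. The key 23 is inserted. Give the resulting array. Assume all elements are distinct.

[23, 6, 20, 0, -2, 9, -9, -18, -14, -7, -8, -13, 7]

append 23 at index 12 → [20, 6, 9, 0, -2, 7, -9, -18, -14, -7, -8, -13, 23]
23 > parent 7 at index 5, swap → [20, 6, 9, 0, -2, 23, -9, -18, -14, -7, -8, -13, 7]
23 > parent 9 at index 2, swap → [20, 6, 23, 0, -2, 9, -9, -18, -14, -7, -8, -13, 7]
23 > parent 20 at index 0, swap → [23, 6, 20, 0, -2, 9, -9, -18, -14, -7, -8, -13, 7]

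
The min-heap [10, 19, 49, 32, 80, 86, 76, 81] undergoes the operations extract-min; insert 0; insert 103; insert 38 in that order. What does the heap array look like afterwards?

[0, 19, 49, 32, 38, 86, 76, 81, 103, 80]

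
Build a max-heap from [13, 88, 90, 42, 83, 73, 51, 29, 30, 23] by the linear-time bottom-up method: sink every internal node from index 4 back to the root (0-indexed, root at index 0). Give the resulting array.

[90, 88, 73, 42, 83, 13, 51, 29, 30, 23]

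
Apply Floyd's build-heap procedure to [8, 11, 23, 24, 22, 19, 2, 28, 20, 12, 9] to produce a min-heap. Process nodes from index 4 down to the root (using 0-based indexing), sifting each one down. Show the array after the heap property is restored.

[2, 9, 8, 20, 11, 19, 23, 28, 24, 12, 22]

sift down from index 4:
  22 vs smaller child 9 at index 10, swap → [8, 11, 23, 24, 9, 19, 2, 28, 20, 12, 22]
sift down from index 3:
  24 vs smaller child 20 at index 8, swap → [8, 11, 23, 20, 9, 19, 2, 28, 24, 12, 22]
sift down from index 2:
  23 vs smaller child 2 at index 6, swap → [8, 11, 2, 20, 9, 19, 23, 28, 24, 12, 22]
sift down from index 1:
  11 vs smaller child 9 at index 4, swap → [8, 9, 2, 20, 11, 19, 23, 28, 24, 12, 22]
sift down from index 0:
  8 vs smaller child 2 at index 2, swap → [2, 9, 8, 20, 11, 19, 23, 28, 24, 12, 22]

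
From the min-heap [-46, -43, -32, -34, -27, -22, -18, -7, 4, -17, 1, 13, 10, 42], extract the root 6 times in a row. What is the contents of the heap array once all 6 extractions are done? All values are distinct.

[-18, -17, 4, -7, 1, 13, 10, 42]

extract-min #1 returns -46:
  remove root -46; move last element 42 to root → [42, -43, -32, -34, -27, -22, -18, -7, 4, -17, 1, 13, 10]
  42 vs smaller child -43 at index 1, swap → [-43, 42, -32, -34, -27, -22, -18, -7, 4, -17, 1, 13, 10]
  42 vs smaller child -34 at index 3, swap → [-43, -34, -32, 42, -27, -22, -18, -7, 4, -17, 1, 13, 10]
  42 vs smaller child -7 at index 7, swap → [-43, -34, -32, -7, -27, -22, -18, 42, 4, -17, 1, 13, 10]
extract-min #2 returns -43:
  remove root -43; move last element 10 to root → [10, -34, -32, -7, -27, -22, -18, 42, 4, -17, 1, 13]
  10 vs smaller child -34 at index 1, swap → [-34, 10, -32, -7, -27, -22, -18, 42, 4, -17, 1, 13]
  10 vs smaller child -27 at index 4, swap → [-34, -27, -32, -7, 10, -22, -18, 42, 4, -17, 1, 13]
  10 vs smaller child -17 at index 9, swap → [-34, -27, -32, -7, -17, -22, -18, 42, 4, 10, 1, 13]
extract-min #3 returns -34:
  remove root -34; move last element 13 to root → [13, -27, -32, -7, -17, -22, -18, 42, 4, 10, 1]
  13 vs smaller child -32 at index 2, swap → [-32, -27, 13, -7, -17, -22, -18, 42, 4, 10, 1]
  13 vs smaller child -22 at index 5, swap → [-32, -27, -22, -7, -17, 13, -18, 42, 4, 10, 1]
extract-min #4 returns -32:
  remove root -32; move last element 1 to root → [1, -27, -22, -7, -17, 13, -18, 42, 4, 10]
  1 vs smaller child -27 at index 1, swap → [-27, 1, -22, -7, -17, 13, -18, 42, 4, 10]
  1 vs smaller child -17 at index 4, swap → [-27, -17, -22, -7, 1, 13, -18, 42, 4, 10]
extract-min #5 returns -27:
  remove root -27; move last element 10 to root → [10, -17, -22, -7, 1, 13, -18, 42, 4]
  10 vs smaller child -22 at index 2, swap → [-22, -17, 10, -7, 1, 13, -18, 42, 4]
  10 vs smaller child -18 at index 6, swap → [-22, -17, -18, -7, 1, 13, 10, 42, 4]
extract-min #6 returns -22:
  remove root -22; move last element 4 to root → [4, -17, -18, -7, 1, 13, 10, 42]
  4 vs smaller child -18 at index 2, swap → [-18, -17, 4, -7, 1, 13, 10, 42]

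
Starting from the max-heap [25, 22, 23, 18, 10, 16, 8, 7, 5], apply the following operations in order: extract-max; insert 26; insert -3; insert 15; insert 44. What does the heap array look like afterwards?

[44, 23, 26, 22, 15, 16, 8, 7, 18, -3, 10, 5]

extract-max → returns 25:
  remove root 25; move last element 5 to root → [5, 22, 23, 18, 10, 16, 8, 7]
  5 vs larger child 23 at index 2, swap → [23, 22, 5, 18, 10, 16, 8, 7]
  5 vs larger child 16 at index 5, swap → [23, 22, 16, 18, 10, 5, 8, 7]
insert 26:
  append 26 at index 8 → [23, 22, 16, 18, 10, 5, 8, 7, 26]
  26 > parent 18 at index 3, swap → [23, 22, 16, 26, 10, 5, 8, 7, 18]
  26 > parent 22 at index 1, swap → [23, 26, 16, 22, 10, 5, 8, 7, 18]
  26 > parent 23 at index 0, swap → [26, 23, 16, 22, 10, 5, 8, 7, 18]
insert -3:
  append -3 at index 9 → [26, 23, 16, 22, 10, 5, 8, 7, 18, -3] (no swap needed)
insert 15:
  append 15 at index 10 → [26, 23, 16, 22, 10, 5, 8, 7, 18, -3, 15]
  15 > parent 10 at index 4, swap → [26, 23, 16, 22, 15, 5, 8, 7, 18, -3, 10]
insert 44:
  append 44 at index 11 → [26, 23, 16, 22, 15, 5, 8, 7, 18, -3, 10, 44]
  44 > parent 5 at index 5, swap → [26, 23, 16, 22, 15, 44, 8, 7, 18, -3, 10, 5]
  44 > parent 16 at index 2, swap → [26, 23, 44, 22, 15, 16, 8, 7, 18, -3, 10, 5]
  44 > parent 26 at index 0, swap → [44, 23, 26, 22, 15, 16, 8, 7, 18, -3, 10, 5]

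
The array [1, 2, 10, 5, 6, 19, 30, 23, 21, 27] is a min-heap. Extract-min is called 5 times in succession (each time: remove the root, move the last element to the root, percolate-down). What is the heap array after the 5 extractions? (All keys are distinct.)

extract-min #1 returns 1:
  remove root 1; move last element 27 to root → [27, 2, 10, 5, 6, 19, 30, 23, 21]
  27 vs smaller child 2 at index 1, swap → [2, 27, 10, 5, 6, 19, 30, 23, 21]
  27 vs smaller child 5 at index 3, swap → [2, 5, 10, 27, 6, 19, 30, 23, 21]
  27 vs smaller child 21 at index 8, swap → [2, 5, 10, 21, 6, 19, 30, 23, 27]
extract-min #2 returns 2:
  remove root 2; move last element 27 to root → [27, 5, 10, 21, 6, 19, 30, 23]
  27 vs smaller child 5 at index 1, swap → [5, 27, 10, 21, 6, 19, 30, 23]
  27 vs smaller child 6 at index 4, swap → [5, 6, 10, 21, 27, 19, 30, 23]
extract-min #3 returns 5:
  remove root 5; move last element 23 to root → [23, 6, 10, 21, 27, 19, 30]
  23 vs smaller child 6 at index 1, swap → [6, 23, 10, 21, 27, 19, 30]
  23 vs smaller child 21 at index 3, swap → [6, 21, 10, 23, 27, 19, 30]
extract-min #4 returns 6:
  remove root 6; move last element 30 to root → [30, 21, 10, 23, 27, 19]
  30 vs smaller child 10 at index 2, swap → [10, 21, 30, 23, 27, 19]
  30 vs only child 19 at index 5, swap → [10, 21, 19, 23, 27, 30]
extract-min #5 returns 10:
  remove root 10; move last element 30 to root → [30, 21, 19, 23, 27]
  30 vs smaller child 19 at index 2, swap → [19, 21, 30, 23, 27]

[19, 21, 30, 23, 27]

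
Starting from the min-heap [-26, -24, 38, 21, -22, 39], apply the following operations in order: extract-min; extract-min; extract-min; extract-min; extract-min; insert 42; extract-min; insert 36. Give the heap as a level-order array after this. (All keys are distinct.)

[36, 42]

extract-min → returns -26:
  remove root -26; move last element 39 to root → [39, -24, 38, 21, -22]
  39 vs smaller child -24 at index 1, swap → [-24, 39, 38, 21, -22]
  39 vs smaller child -22 at index 4, swap → [-24, -22, 38, 21, 39]
extract-min → returns -24:
  remove root -24; move last element 39 to root → [39, -22, 38, 21]
  39 vs smaller child -22 at index 1, swap → [-22, 39, 38, 21]
  39 vs only child 21 at index 3, swap → [-22, 21, 38, 39]
extract-min → returns -22:
  remove root -22; move last element 39 to root → [39, 21, 38]
  39 vs smaller child 21 at index 1, swap → [21, 39, 38]
extract-min → returns 21:
  remove root 21; move last element 38 to root → [38, 39] (no swap needed)
extract-min → returns 38:
  remove root 38; move last element 39 to root → [39] (no swap needed)
insert 42:
  append 42 at index 1 → [39, 42] (no swap needed)
extract-min → returns 39:
  remove root 39; move last element 42 to root → [42] (no swap needed)
insert 36:
  append 36 at index 1 → [42, 36]
  36 < parent 42 at index 0, swap → [36, 42]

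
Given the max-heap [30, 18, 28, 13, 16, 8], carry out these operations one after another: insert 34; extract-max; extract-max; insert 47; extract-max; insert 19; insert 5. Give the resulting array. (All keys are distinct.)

[28, 18, 19, 13, 16, 8, 5]

insert 34:
  append 34 at index 6 → [30, 18, 28, 13, 16, 8, 34]
  34 > parent 28 at index 2, swap → [30, 18, 34, 13, 16, 8, 28]
  34 > parent 30 at index 0, swap → [34, 18, 30, 13, 16, 8, 28]
extract-max → returns 34:
  remove root 34; move last element 28 to root → [28, 18, 30, 13, 16, 8]
  28 vs larger child 30 at index 2, swap → [30, 18, 28, 13, 16, 8]
extract-max → returns 30:
  remove root 30; move last element 8 to root → [8, 18, 28, 13, 16]
  8 vs larger child 28 at index 2, swap → [28, 18, 8, 13, 16]
insert 47:
  append 47 at index 5 → [28, 18, 8, 13, 16, 47]
  47 > parent 8 at index 2, swap → [28, 18, 47, 13, 16, 8]
  47 > parent 28 at index 0, swap → [47, 18, 28, 13, 16, 8]
extract-max → returns 47:
  remove root 47; move last element 8 to root → [8, 18, 28, 13, 16]
  8 vs larger child 28 at index 2, swap → [28, 18, 8, 13, 16]
insert 19:
  append 19 at index 5 → [28, 18, 8, 13, 16, 19]
  19 > parent 8 at index 2, swap → [28, 18, 19, 13, 16, 8]
insert 5:
  append 5 at index 6 → [28, 18, 19, 13, 16, 8, 5] (no swap needed)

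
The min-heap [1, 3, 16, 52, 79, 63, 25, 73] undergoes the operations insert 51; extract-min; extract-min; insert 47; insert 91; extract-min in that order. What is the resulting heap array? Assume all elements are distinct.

insert 51:
  append 51 at index 8 → [1, 3, 16, 52, 79, 63, 25, 73, 51]
  51 < parent 52 at index 3, swap → [1, 3, 16, 51, 79, 63, 25, 73, 52]
extract-min → returns 1:
  remove root 1; move last element 52 to root → [52, 3, 16, 51, 79, 63, 25, 73]
  52 vs smaller child 3 at index 1, swap → [3, 52, 16, 51, 79, 63, 25, 73]
  52 vs smaller child 51 at index 3, swap → [3, 51, 16, 52, 79, 63, 25, 73]
extract-min → returns 3:
  remove root 3; move last element 73 to root → [73, 51, 16, 52, 79, 63, 25]
  73 vs smaller child 16 at index 2, swap → [16, 51, 73, 52, 79, 63, 25]
  73 vs smaller child 25 at index 6, swap → [16, 51, 25, 52, 79, 63, 73]
insert 47:
  append 47 at index 7 → [16, 51, 25, 52, 79, 63, 73, 47]
  47 < parent 52 at index 3, swap → [16, 51, 25, 47, 79, 63, 73, 52]
  47 < parent 51 at index 1, swap → [16, 47, 25, 51, 79, 63, 73, 52]
insert 91:
  append 91 at index 8 → [16, 47, 25, 51, 79, 63, 73, 52, 91] (no swap needed)
extract-min → returns 16:
  remove root 16; move last element 91 to root → [91, 47, 25, 51, 79, 63, 73, 52]
  91 vs smaller child 25 at index 2, swap → [25, 47, 91, 51, 79, 63, 73, 52]
  91 vs smaller child 63 at index 5, swap → [25, 47, 63, 51, 79, 91, 73, 52]

[25, 47, 63, 51, 79, 91, 73, 52]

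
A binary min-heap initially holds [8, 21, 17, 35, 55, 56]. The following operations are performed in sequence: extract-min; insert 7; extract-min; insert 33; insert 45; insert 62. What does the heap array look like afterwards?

extract-min → returns 8:
  remove root 8; move last element 56 to root → [56, 21, 17, 35, 55]
  56 vs smaller child 17 at index 2, swap → [17, 21, 56, 35, 55]
insert 7:
  append 7 at index 5 → [17, 21, 56, 35, 55, 7]
  7 < parent 56 at index 2, swap → [17, 21, 7, 35, 55, 56]
  7 < parent 17 at index 0, swap → [7, 21, 17, 35, 55, 56]
extract-min → returns 7:
  remove root 7; move last element 56 to root → [56, 21, 17, 35, 55]
  56 vs smaller child 17 at index 2, swap → [17, 21, 56, 35, 55]
insert 33:
  append 33 at index 5 → [17, 21, 56, 35, 55, 33]
  33 < parent 56 at index 2, swap → [17, 21, 33, 35, 55, 56]
insert 45:
  append 45 at index 6 → [17, 21, 33, 35, 55, 56, 45] (no swap needed)
insert 62:
  append 62 at index 7 → [17, 21, 33, 35, 55, 56, 45, 62] (no swap needed)

[17, 21, 33, 35, 55, 56, 45, 62]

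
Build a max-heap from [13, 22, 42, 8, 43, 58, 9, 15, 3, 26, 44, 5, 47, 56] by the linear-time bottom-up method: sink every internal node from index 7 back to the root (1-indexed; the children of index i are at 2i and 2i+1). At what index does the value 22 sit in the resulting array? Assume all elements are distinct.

11

sift down from index 7:
  9 vs only child 56 at index 14, swap → [13, 22, 42, 8, 43, 58, 56, 15, 3, 26, 44, 5, 47, 9]
sift down from index 6: already satisfies heap property
sift down from index 5:
  43 vs larger child 44 at index 11, swap → [13, 22, 42, 8, 44, 58, 56, 15, 3, 26, 43, 5, 47, 9]
sift down from index 4:
  8 vs larger child 15 at index 8, swap → [13, 22, 42, 15, 44, 58, 56, 8, 3, 26, 43, 5, 47, 9]
sift down from index 3:
  42 vs larger child 58 at index 6, swap → [13, 22, 58, 15, 44, 42, 56, 8, 3, 26, 43, 5, 47, 9]
  42 vs larger child 47 at index 13, swap → [13, 22, 58, 15, 44, 47, 56, 8, 3, 26, 43, 5, 42, 9]
sift down from index 2:
  22 vs larger child 44 at index 5, swap → [13, 44, 58, 15, 22, 47, 56, 8, 3, 26, 43, 5, 42, 9]
  22 vs larger child 43 at index 11, swap → [13, 44, 58, 15, 43, 47, 56, 8, 3, 26, 22, 5, 42, 9]
sift down from index 1:
  13 vs larger child 58 at index 3, swap → [58, 44, 13, 15, 43, 47, 56, 8, 3, 26, 22, 5, 42, 9]
  13 vs larger child 56 at index 7, swap → [58, 44, 56, 15, 43, 47, 13, 8, 3, 26, 22, 5, 42, 9]
resulting array: [58, 44, 56, 15, 43, 47, 13, 8, 3, 26, 22, 5, 42, 9]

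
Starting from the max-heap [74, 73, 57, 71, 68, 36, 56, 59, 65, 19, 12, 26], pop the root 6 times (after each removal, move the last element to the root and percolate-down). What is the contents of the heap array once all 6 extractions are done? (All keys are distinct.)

[57, 26, 56, 12, 19, 36]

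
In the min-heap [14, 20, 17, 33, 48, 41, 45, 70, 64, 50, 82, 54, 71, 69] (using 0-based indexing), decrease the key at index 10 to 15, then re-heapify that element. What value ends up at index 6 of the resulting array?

45

set index 10 from 82 to 15 → [14, 20, 17, 33, 48, 41, 45, 70, 64, 50, 15, 54, 71, 69]
15 < parent 48 at index 4, swap → [14, 20, 17, 33, 15, 41, 45, 70, 64, 50, 48, 54, 71, 69]
15 < parent 20 at index 1, swap → [14, 15, 17, 33, 20, 41, 45, 70, 64, 50, 48, 54, 71, 69]
resulting array: [14, 15, 17, 33, 20, 41, 45, 70, 64, 50, 48, 54, 71, 69]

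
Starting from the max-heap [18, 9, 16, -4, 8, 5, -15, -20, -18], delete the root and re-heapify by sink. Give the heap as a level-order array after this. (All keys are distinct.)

[16, 9, 5, -4, 8, -18, -15, -20]

remove root 18; move last element -18 to root → [-18, 9, 16, -4, 8, 5, -15, -20]
-18 vs larger child 16 at index 2, swap → [16, 9, -18, -4, 8, 5, -15, -20]
-18 vs larger child 5 at index 5, swap → [16, 9, 5, -4, 8, -18, -15, -20]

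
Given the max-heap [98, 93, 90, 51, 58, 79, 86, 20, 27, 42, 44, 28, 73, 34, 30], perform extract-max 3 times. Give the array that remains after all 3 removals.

extract-max #1 returns 98:
  remove root 98; move last element 30 to root → [30, 93, 90, 51, 58, 79, 86, 20, 27, 42, 44, 28, 73, 34]
  30 vs larger child 93 at index 1, swap → [93, 30, 90, 51, 58, 79, 86, 20, 27, 42, 44, 28, 73, 34]
  30 vs larger child 58 at index 4, swap → [93, 58, 90, 51, 30, 79, 86, 20, 27, 42, 44, 28, 73, 34]
  30 vs larger child 44 at index 10, swap → [93, 58, 90, 51, 44, 79, 86, 20, 27, 42, 30, 28, 73, 34]
extract-max #2 returns 93:
  remove root 93; move last element 34 to root → [34, 58, 90, 51, 44, 79, 86, 20, 27, 42, 30, 28, 73]
  34 vs larger child 90 at index 2, swap → [90, 58, 34, 51, 44, 79, 86, 20, 27, 42, 30, 28, 73]
  34 vs larger child 86 at index 6, swap → [90, 58, 86, 51, 44, 79, 34, 20, 27, 42, 30, 28, 73]
extract-max #3 returns 90:
  remove root 90; move last element 73 to root → [73, 58, 86, 51, 44, 79, 34, 20, 27, 42, 30, 28]
  73 vs larger child 86 at index 2, swap → [86, 58, 73, 51, 44, 79, 34, 20, 27, 42, 30, 28]
  73 vs larger child 79 at index 5, swap → [86, 58, 79, 51, 44, 73, 34, 20, 27, 42, 30, 28]

[86, 58, 79, 51, 44, 73, 34, 20, 27, 42, 30, 28]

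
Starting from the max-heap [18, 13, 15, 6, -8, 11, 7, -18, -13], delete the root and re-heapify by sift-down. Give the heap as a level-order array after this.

remove root 18; move last element -13 to root → [-13, 13, 15, 6, -8, 11, 7, -18]
-13 vs larger child 15 at index 2, swap → [15, 13, -13, 6, -8, 11, 7, -18]
-13 vs larger child 11 at index 5, swap → [15, 13, 11, 6, -8, -13, 7, -18]

[15, 13, 11, 6, -8, -13, 7, -18]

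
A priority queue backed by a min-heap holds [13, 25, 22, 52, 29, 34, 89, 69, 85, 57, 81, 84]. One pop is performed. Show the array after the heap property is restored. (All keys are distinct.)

remove root 13; move last element 84 to root → [84, 25, 22, 52, 29, 34, 89, 69, 85, 57, 81]
84 vs smaller child 22 at index 2, swap → [22, 25, 84, 52, 29, 34, 89, 69, 85, 57, 81]
84 vs smaller child 34 at index 5, swap → [22, 25, 34, 52, 29, 84, 89, 69, 85, 57, 81]

[22, 25, 34, 52, 29, 84, 89, 69, 85, 57, 81]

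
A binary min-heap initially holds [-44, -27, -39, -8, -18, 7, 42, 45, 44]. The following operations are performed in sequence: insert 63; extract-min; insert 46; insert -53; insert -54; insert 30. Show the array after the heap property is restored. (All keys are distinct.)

[-54, -39, -53, -8, -27, 7, 42, 45, 44, 46, -18, 63, 30]

insert 63:
  append 63 at index 9 → [-44, -27, -39, -8, -18, 7, 42, 45, 44, 63] (no swap needed)
extract-min → returns -44:
  remove root -44; move last element 63 to root → [63, -27, -39, -8, -18, 7, 42, 45, 44]
  63 vs smaller child -39 at index 2, swap → [-39, -27, 63, -8, -18, 7, 42, 45, 44]
  63 vs smaller child 7 at index 5, swap → [-39, -27, 7, -8, -18, 63, 42, 45, 44]
insert 46:
  append 46 at index 9 → [-39, -27, 7, -8, -18, 63, 42, 45, 44, 46] (no swap needed)
insert -53:
  append -53 at index 10 → [-39, -27, 7, -8, -18, 63, 42, 45, 44, 46, -53]
  -53 < parent -18 at index 4, swap → [-39, -27, 7, -8, -53, 63, 42, 45, 44, 46, -18]
  -53 < parent -27 at index 1, swap → [-39, -53, 7, -8, -27, 63, 42, 45, 44, 46, -18]
  -53 < parent -39 at index 0, swap → [-53, -39, 7, -8, -27, 63, 42, 45, 44, 46, -18]
insert -54:
  append -54 at index 11 → [-53, -39, 7, -8, -27, 63, 42, 45, 44, 46, -18, -54]
  -54 < parent 63 at index 5, swap → [-53, -39, 7, -8, -27, -54, 42, 45, 44, 46, -18, 63]
  -54 < parent 7 at index 2, swap → [-53, -39, -54, -8, -27, 7, 42, 45, 44, 46, -18, 63]
  -54 < parent -53 at index 0, swap → [-54, -39, -53, -8, -27, 7, 42, 45, 44, 46, -18, 63]
insert 30:
  append 30 at index 12 → [-54, -39, -53, -8, -27, 7, 42, 45, 44, 46, -18, 63, 30] (no swap needed)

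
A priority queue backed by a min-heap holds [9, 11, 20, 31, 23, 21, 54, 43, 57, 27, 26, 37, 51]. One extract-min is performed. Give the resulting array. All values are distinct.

[11, 23, 20, 31, 26, 21, 54, 43, 57, 27, 51, 37]

remove root 9; move last element 51 to root → [51, 11, 20, 31, 23, 21, 54, 43, 57, 27, 26, 37]
51 vs smaller child 11 at index 1, swap → [11, 51, 20, 31, 23, 21, 54, 43, 57, 27, 26, 37]
51 vs smaller child 23 at index 4, swap → [11, 23, 20, 31, 51, 21, 54, 43, 57, 27, 26, 37]
51 vs smaller child 26 at index 10, swap → [11, 23, 20, 31, 26, 21, 54, 43, 57, 27, 51, 37]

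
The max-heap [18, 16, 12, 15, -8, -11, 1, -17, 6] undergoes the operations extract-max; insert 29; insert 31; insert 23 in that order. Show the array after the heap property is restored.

[31, 29, 12, 15, 23, -11, 1, -17, 6, -8, 16]

extract-max → returns 18:
  remove root 18; move last element 6 to root → [6, 16, 12, 15, -8, -11, 1, -17]
  6 vs larger child 16 at index 1, swap → [16, 6, 12, 15, -8, -11, 1, -17]
  6 vs larger child 15 at index 3, swap → [16, 15, 12, 6, -8, -11, 1, -17]
insert 29:
  append 29 at index 8 → [16, 15, 12, 6, -8, -11, 1, -17, 29]
  29 > parent 6 at index 3, swap → [16, 15, 12, 29, -8, -11, 1, -17, 6]
  29 > parent 15 at index 1, swap → [16, 29, 12, 15, -8, -11, 1, -17, 6]
  29 > parent 16 at index 0, swap → [29, 16, 12, 15, -8, -11, 1, -17, 6]
insert 31:
  append 31 at index 9 → [29, 16, 12, 15, -8, -11, 1, -17, 6, 31]
  31 > parent -8 at index 4, swap → [29, 16, 12, 15, 31, -11, 1, -17, 6, -8]
  31 > parent 16 at index 1, swap → [29, 31, 12, 15, 16, -11, 1, -17, 6, -8]
  31 > parent 29 at index 0, swap → [31, 29, 12, 15, 16, -11, 1, -17, 6, -8]
insert 23:
  append 23 at index 10 → [31, 29, 12, 15, 16, -11, 1, -17, 6, -8, 23]
  23 > parent 16 at index 4, swap → [31, 29, 12, 15, 23, -11, 1, -17, 6, -8, 16]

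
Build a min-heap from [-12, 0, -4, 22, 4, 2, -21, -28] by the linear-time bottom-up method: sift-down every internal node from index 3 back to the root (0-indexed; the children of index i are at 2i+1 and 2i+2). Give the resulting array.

sift down from index 3:
  22 vs only child -28 at index 7, swap → [-12, 0, -4, -28, 4, 2, -21, 22]
sift down from index 2:
  -4 vs smaller child -21 at index 6, swap → [-12, 0, -21, -28, 4, 2, -4, 22]
sift down from index 1:
  0 vs smaller child -28 at index 3, swap → [-12, -28, -21, 0, 4, 2, -4, 22]
sift down from index 0:
  -12 vs smaller child -28 at index 1, swap → [-28, -12, -21, 0, 4, 2, -4, 22]

[-28, -12, -21, 0, 4, 2, -4, 22]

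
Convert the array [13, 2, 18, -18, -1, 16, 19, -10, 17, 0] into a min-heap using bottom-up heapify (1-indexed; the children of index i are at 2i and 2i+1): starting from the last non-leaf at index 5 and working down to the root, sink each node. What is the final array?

[-18, -10, 16, 2, -1, 18, 19, 13, 17, 0]

sift down from index 5: already satisfies heap property
sift down from index 4: already satisfies heap property
sift down from index 3:
  18 vs smaller child 16 at index 6, swap → [13, 2, 16, -18, -1, 18, 19, -10, 17, 0]
sift down from index 2:
  2 vs smaller child -18 at index 4, swap → [13, -18, 16, 2, -1, 18, 19, -10, 17, 0]
  2 vs smaller child -10 at index 8, swap → [13, -18, 16, -10, -1, 18, 19, 2, 17, 0]
sift down from index 1:
  13 vs smaller child -18 at index 2, swap → [-18, 13, 16, -10, -1, 18, 19, 2, 17, 0]
  13 vs smaller child -10 at index 4, swap → [-18, -10, 16, 13, -1, 18, 19, 2, 17, 0]
  13 vs smaller child 2 at index 8, swap → [-18, -10, 16, 2, -1, 18, 19, 13, 17, 0]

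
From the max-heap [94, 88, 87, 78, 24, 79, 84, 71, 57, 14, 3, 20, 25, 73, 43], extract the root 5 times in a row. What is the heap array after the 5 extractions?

extract-max #1 returns 94:
  remove root 94; move last element 43 to root → [43, 88, 87, 78, 24, 79, 84, 71, 57, 14, 3, 20, 25, 73]
  43 vs larger child 88 at index 1, swap → [88, 43, 87, 78, 24, 79, 84, 71, 57, 14, 3, 20, 25, 73]
  43 vs larger child 78 at index 3, swap → [88, 78, 87, 43, 24, 79, 84, 71, 57, 14, 3, 20, 25, 73]
  43 vs larger child 71 at index 7, swap → [88, 78, 87, 71, 24, 79, 84, 43, 57, 14, 3, 20, 25, 73]
extract-max #2 returns 88:
  remove root 88; move last element 73 to root → [73, 78, 87, 71, 24, 79, 84, 43, 57, 14, 3, 20, 25]
  73 vs larger child 87 at index 2, swap → [87, 78, 73, 71, 24, 79, 84, 43, 57, 14, 3, 20, 25]
  73 vs larger child 84 at index 6, swap → [87, 78, 84, 71, 24, 79, 73, 43, 57, 14, 3, 20, 25]
extract-max #3 returns 87:
  remove root 87; move last element 25 to root → [25, 78, 84, 71, 24, 79, 73, 43, 57, 14, 3, 20]
  25 vs larger child 84 at index 2, swap → [84, 78, 25, 71, 24, 79, 73, 43, 57, 14, 3, 20]
  25 vs larger child 79 at index 5, swap → [84, 78, 79, 71, 24, 25, 73, 43, 57, 14, 3, 20]
extract-max #4 returns 84:
  remove root 84; move last element 20 to root → [20, 78, 79, 71, 24, 25, 73, 43, 57, 14, 3]
  20 vs larger child 79 at index 2, swap → [79, 78, 20, 71, 24, 25, 73, 43, 57, 14, 3]
  20 vs larger child 73 at index 6, swap → [79, 78, 73, 71, 24, 25, 20, 43, 57, 14, 3]
extract-max #5 returns 79:
  remove root 79; move last element 3 to root → [3, 78, 73, 71, 24, 25, 20, 43, 57, 14]
  3 vs larger child 78 at index 1, swap → [78, 3, 73, 71, 24, 25, 20, 43, 57, 14]
  3 vs larger child 71 at index 3, swap → [78, 71, 73, 3, 24, 25, 20, 43, 57, 14]
  3 vs larger child 57 at index 8, swap → [78, 71, 73, 57, 24, 25, 20, 43, 3, 14]

[78, 71, 73, 57, 24, 25, 20, 43, 3, 14]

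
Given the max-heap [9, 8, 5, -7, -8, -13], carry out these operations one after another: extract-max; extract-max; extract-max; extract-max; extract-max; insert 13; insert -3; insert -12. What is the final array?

extract-max → returns 9:
  remove root 9; move last element -13 to root → [-13, 8, 5, -7, -8]
  -13 vs larger child 8 at index 1, swap → [8, -13, 5, -7, -8]
  -13 vs larger child -7 at index 3, swap → [8, -7, 5, -13, -8]
extract-max → returns 8:
  remove root 8; move last element -8 to root → [-8, -7, 5, -13]
  -8 vs larger child 5 at index 2, swap → [5, -7, -8, -13]
extract-max → returns 5:
  remove root 5; move last element -13 to root → [-13, -7, -8]
  -13 vs larger child -7 at index 1, swap → [-7, -13, -8]
extract-max → returns -7:
  remove root -7; move last element -8 to root → [-8, -13] (no swap needed)
extract-max → returns -8:
  remove root -8; move last element -13 to root → [-13] (no swap needed)
insert 13:
  append 13 at index 1 → [-13, 13]
  13 > parent -13 at index 0, swap → [13, -13]
insert -3:
  append -3 at index 2 → [13, -13, -3] (no swap needed)
insert -12:
  append -12 at index 3 → [13, -13, -3, -12]
  -12 > parent -13 at index 1, swap → [13, -12, -3, -13]

[13, -12, -3, -13]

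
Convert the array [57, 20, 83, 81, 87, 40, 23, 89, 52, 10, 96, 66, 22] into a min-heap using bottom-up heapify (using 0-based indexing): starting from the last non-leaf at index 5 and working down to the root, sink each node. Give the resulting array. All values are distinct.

[10, 20, 22, 52, 57, 40, 23, 89, 81, 87, 96, 66, 83]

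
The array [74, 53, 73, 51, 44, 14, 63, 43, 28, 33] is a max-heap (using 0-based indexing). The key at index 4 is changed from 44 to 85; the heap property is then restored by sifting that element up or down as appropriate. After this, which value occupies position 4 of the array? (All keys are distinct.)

set index 4 from 44 to 85 → [74, 53, 73, 51, 85, 14, 63, 43, 28, 33]
85 > parent 53 at index 1, swap → [74, 85, 73, 51, 53, 14, 63, 43, 28, 33]
85 > parent 74 at index 0, swap → [85, 74, 73, 51, 53, 14, 63, 43, 28, 33]
resulting array: [85, 74, 73, 51, 53, 14, 63, 43, 28, 33]

53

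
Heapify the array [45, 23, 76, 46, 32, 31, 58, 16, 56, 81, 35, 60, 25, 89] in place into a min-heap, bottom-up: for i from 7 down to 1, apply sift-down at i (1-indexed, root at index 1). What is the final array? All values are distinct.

[16, 23, 25, 45, 32, 31, 58, 46, 56, 81, 35, 60, 76, 89]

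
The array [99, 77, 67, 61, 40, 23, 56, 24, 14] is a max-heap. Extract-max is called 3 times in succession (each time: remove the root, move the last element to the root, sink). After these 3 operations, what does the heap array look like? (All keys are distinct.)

extract-max #1 returns 99:
  remove root 99; move last element 14 to root → [14, 77, 67, 61, 40, 23, 56, 24]
  14 vs larger child 77 at index 1, swap → [77, 14, 67, 61, 40, 23, 56, 24]
  14 vs larger child 61 at index 3, swap → [77, 61, 67, 14, 40, 23, 56, 24]
  14 vs only child 24 at index 7, swap → [77, 61, 67, 24, 40, 23, 56, 14]
extract-max #2 returns 77:
  remove root 77; move last element 14 to root → [14, 61, 67, 24, 40, 23, 56]
  14 vs larger child 67 at index 2, swap → [67, 61, 14, 24, 40, 23, 56]
  14 vs larger child 56 at index 6, swap → [67, 61, 56, 24, 40, 23, 14]
extract-max #3 returns 67:
  remove root 67; move last element 14 to root → [14, 61, 56, 24, 40, 23]
  14 vs larger child 61 at index 1, swap → [61, 14, 56, 24, 40, 23]
  14 vs larger child 40 at index 4, swap → [61, 40, 56, 24, 14, 23]

[61, 40, 56, 24, 14, 23]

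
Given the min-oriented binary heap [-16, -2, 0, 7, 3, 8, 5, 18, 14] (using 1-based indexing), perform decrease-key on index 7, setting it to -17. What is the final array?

set index 7 from 5 to -17 → [-16, -2, 0, 7, 3, 8, -17, 18, 14]
-17 < parent 0 at index 3, swap → [-16, -2, -17, 7, 3, 8, 0, 18, 14]
-17 < parent -16 at index 1, swap → [-17, -2, -16, 7, 3, 8, 0, 18, 14]

[-17, -2, -16, 7, 3, 8, 0, 18, 14]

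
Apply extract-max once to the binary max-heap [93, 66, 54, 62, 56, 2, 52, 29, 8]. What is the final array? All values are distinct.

remove root 93; move last element 8 to root → [8, 66, 54, 62, 56, 2, 52, 29]
8 vs larger child 66 at index 1, swap → [66, 8, 54, 62, 56, 2, 52, 29]
8 vs larger child 62 at index 3, swap → [66, 62, 54, 8, 56, 2, 52, 29]
8 vs only child 29 at index 7, swap → [66, 62, 54, 29, 56, 2, 52, 8]

[66, 62, 54, 29, 56, 2, 52, 8]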